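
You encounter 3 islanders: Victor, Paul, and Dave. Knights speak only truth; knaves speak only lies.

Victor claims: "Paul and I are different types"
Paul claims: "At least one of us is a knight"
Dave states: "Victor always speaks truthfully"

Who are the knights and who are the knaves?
Victor is a knave.
Paul is a knave.
Dave is a knave.

Verification:
- Victor (knave) says "Paul and I are different types" - this is FALSE (a lie) because Victor is a knave and Paul is a knave.
- Paul (knave) says "At least one of us is a knight" - this is FALSE (a lie) because no one is a knight.
- Dave (knave) says "Victor always speaks truthfully" - this is FALSE (a lie) because Victor is a knave.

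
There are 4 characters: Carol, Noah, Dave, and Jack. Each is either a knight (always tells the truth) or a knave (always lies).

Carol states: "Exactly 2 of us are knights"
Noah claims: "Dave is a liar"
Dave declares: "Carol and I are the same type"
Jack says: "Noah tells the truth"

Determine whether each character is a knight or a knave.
Carol is a knight.
Noah is a knave.
Dave is a knight.
Jack is a knave.

Verification:
- Carol (knight) says "Exactly 2 of us are knights" - this is TRUE because there are 2 knights.
- Noah (knave) says "Dave is a liar" - this is FALSE (a lie) because Dave is a knight.
- Dave (knight) says "Carol and I are the same type" - this is TRUE because Dave is a knight and Carol is a knight.
- Jack (knave) says "Noah tells the truth" - this is FALSE (a lie) because Noah is a knave.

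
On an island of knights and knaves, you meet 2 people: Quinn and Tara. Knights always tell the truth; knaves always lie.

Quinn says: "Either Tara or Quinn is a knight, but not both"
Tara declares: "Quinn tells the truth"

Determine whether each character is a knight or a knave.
Quinn is a knave.
Tara is a knave.

Verification:
- Quinn (knave) says "Either Tara or Quinn is a knight, but not both" - this is FALSE (a lie) because Tara is a knave and Quinn is a knave.
- Tara (knave) says "Quinn tells the truth" - this is FALSE (a lie) because Quinn is a knave.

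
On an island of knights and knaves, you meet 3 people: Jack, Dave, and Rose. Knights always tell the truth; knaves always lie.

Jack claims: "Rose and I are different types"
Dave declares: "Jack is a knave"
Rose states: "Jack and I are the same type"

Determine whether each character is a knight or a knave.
Jack is a knight.
Dave is a knave.
Rose is a knave.

Verification:
- Jack (knight) says "Rose and I are different types" - this is TRUE because Jack is a knight and Rose is a knave.
- Dave (knave) says "Jack is a knave" - this is FALSE (a lie) because Jack is a knight.
- Rose (knave) says "Jack and I are the same type" - this is FALSE (a lie) because Rose is a knave and Jack is a knight.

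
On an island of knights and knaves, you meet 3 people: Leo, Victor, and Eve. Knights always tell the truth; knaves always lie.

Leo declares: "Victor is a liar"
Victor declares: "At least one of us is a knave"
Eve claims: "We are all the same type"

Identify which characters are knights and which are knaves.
Leo is a knave.
Victor is a knight.
Eve is a knave.

Verification:
- Leo (knave) says "Victor is a liar" - this is FALSE (a lie) because Victor is a knight.
- Victor (knight) says "At least one of us is a knave" - this is TRUE because Leo and Eve are knaves.
- Eve (knave) says "We are all the same type" - this is FALSE (a lie) because Victor is a knight and Leo and Eve are knaves.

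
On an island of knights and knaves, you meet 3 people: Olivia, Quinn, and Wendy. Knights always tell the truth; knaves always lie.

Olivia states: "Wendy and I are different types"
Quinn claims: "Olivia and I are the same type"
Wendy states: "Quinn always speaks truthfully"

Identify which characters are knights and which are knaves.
Olivia is a knight.
Quinn is a knave.
Wendy is a knave.

Verification:
- Olivia (knight) says "Wendy and I are different types" - this is TRUE because Olivia is a knight and Wendy is a knave.
- Quinn (knave) says "Olivia and I are the same type" - this is FALSE (a lie) because Quinn is a knave and Olivia is a knight.
- Wendy (knave) says "Quinn always speaks truthfully" - this is FALSE (a lie) because Quinn is a knave.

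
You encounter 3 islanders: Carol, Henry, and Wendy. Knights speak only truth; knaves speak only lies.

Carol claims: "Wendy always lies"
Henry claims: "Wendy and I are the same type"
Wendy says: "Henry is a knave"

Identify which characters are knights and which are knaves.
Carol is a knave.
Henry is a knave.
Wendy is a knight.

Verification:
- Carol (knave) says "Wendy always lies" - this is FALSE (a lie) because Wendy is a knight.
- Henry (knave) says "Wendy and I are the same type" - this is FALSE (a lie) because Henry is a knave and Wendy is a knight.
- Wendy (knight) says "Henry is a knave" - this is TRUE because Henry is a knave.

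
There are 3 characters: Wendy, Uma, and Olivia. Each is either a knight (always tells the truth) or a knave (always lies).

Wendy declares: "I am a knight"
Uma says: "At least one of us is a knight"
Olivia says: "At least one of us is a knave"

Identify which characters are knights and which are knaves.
Wendy is a knave.
Uma is a knight.
Olivia is a knight.

Verification:
- Wendy (knave) says "I am a knight" - this is FALSE (a lie) because Wendy is a knave.
- Uma (knight) says "At least one of us is a knight" - this is TRUE because Uma and Olivia are knights.
- Olivia (knight) says "At least one of us is a knave" - this is TRUE because Wendy is a knave.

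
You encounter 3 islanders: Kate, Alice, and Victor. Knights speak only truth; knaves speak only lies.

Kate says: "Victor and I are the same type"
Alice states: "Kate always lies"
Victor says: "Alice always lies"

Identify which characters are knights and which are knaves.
Kate is a knight.
Alice is a knave.
Victor is a knight.

Verification:
- Kate (knight) says "Victor and I are the same type" - this is TRUE because Kate is a knight and Victor is a knight.
- Alice (knave) says "Kate always lies" - this is FALSE (a lie) because Kate is a knight.
- Victor (knight) says "Alice always lies" - this is TRUE because Alice is a knave.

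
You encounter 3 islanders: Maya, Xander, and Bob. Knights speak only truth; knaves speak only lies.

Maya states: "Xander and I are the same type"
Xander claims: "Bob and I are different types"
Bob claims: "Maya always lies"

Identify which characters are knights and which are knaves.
Maya is a knight.
Xander is a knight.
Bob is a knave.

Verification:
- Maya (knight) says "Xander and I are the same type" - this is TRUE because Maya is a knight and Xander is a knight.
- Xander (knight) says "Bob and I are different types" - this is TRUE because Xander is a knight and Bob is a knave.
- Bob (knave) says "Maya always lies" - this is FALSE (a lie) because Maya is a knight.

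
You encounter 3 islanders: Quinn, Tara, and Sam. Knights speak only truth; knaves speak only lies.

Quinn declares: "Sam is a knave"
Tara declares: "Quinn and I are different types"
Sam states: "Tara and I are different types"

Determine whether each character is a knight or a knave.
Quinn is a knave.
Tara is a knave.
Sam is a knight.

Verification:
- Quinn (knave) says "Sam is a knave" - this is FALSE (a lie) because Sam is a knight.
- Tara (knave) says "Quinn and I are different types" - this is FALSE (a lie) because Tara is a knave and Quinn is a knave.
- Sam (knight) says "Tara and I are different types" - this is TRUE because Sam is a knight and Tara is a knave.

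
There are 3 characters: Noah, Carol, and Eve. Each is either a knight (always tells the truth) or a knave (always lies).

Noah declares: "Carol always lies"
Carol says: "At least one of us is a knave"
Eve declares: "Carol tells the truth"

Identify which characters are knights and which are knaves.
Noah is a knave.
Carol is a knight.
Eve is a knight.

Verification:
- Noah (knave) says "Carol always lies" - this is FALSE (a lie) because Carol is a knight.
- Carol (knight) says "At least one of us is a knave" - this is TRUE because Noah is a knave.
- Eve (knight) says "Carol tells the truth" - this is TRUE because Carol is a knight.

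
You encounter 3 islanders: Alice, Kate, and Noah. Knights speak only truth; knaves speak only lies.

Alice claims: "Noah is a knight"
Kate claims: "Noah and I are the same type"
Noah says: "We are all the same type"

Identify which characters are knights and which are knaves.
Alice is a knight.
Kate is a knight.
Noah is a knight.

Verification:
- Alice (knight) says "Noah is a knight" - this is TRUE because Noah is a knight.
- Kate (knight) says "Noah and I are the same type" - this is TRUE because Kate is a knight and Noah is a knight.
- Noah (knight) says "We are all the same type" - this is TRUE because Alice, Kate, and Noah are knights.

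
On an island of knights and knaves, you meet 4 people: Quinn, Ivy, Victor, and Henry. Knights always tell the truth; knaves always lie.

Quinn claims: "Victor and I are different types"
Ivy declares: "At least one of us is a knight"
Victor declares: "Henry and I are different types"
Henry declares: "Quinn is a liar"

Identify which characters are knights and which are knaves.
Quinn is a knight.
Ivy is a knight.
Victor is a knave.
Henry is a knave.

Verification:
- Quinn (knight) says "Victor and I are different types" - this is TRUE because Quinn is a knight and Victor is a knave.
- Ivy (knight) says "At least one of us is a knight" - this is TRUE because Quinn and Ivy are knights.
- Victor (knave) says "Henry and I are different types" - this is FALSE (a lie) because Victor is a knave and Henry is a knave.
- Henry (knave) says "Quinn is a liar" - this is FALSE (a lie) because Quinn is a knight.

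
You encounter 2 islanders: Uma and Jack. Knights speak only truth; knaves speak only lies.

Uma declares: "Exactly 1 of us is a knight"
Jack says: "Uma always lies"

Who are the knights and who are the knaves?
Uma is a knight.
Jack is a knave.

Verification:
- Uma (knight) says "Exactly 1 of us is a knight" - this is TRUE because there are 1 knights.
- Jack (knave) says "Uma always lies" - this is FALSE (a lie) because Uma is a knight.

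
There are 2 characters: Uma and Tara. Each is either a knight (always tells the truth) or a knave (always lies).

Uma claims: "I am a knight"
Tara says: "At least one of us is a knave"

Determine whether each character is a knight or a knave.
Uma is a knave.
Tara is a knight.

Verification:
- Uma (knave) says "I am a knight" - this is FALSE (a lie) because Uma is a knave.
- Tara (knight) says "At least one of us is a knave" - this is TRUE because Uma is a knave.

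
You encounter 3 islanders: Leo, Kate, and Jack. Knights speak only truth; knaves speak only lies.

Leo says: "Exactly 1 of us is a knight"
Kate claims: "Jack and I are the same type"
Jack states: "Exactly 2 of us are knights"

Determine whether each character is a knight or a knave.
Leo is a knave.
Kate is a knight.
Jack is a knight.

Verification:
- Leo (knave) says "Exactly 1 of us is a knight" - this is FALSE (a lie) because there are 2 knights.
- Kate (knight) says "Jack and I are the same type" - this is TRUE because Kate is a knight and Jack is a knight.
- Jack (knight) says "Exactly 2 of us are knights" - this is TRUE because there are 2 knights.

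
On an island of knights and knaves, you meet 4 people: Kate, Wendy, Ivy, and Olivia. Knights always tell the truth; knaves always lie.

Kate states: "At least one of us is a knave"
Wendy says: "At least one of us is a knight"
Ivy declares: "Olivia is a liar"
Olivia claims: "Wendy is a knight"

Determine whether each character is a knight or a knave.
Kate is a knight.
Wendy is a knight.
Ivy is a knave.
Olivia is a knight.

Verification:
- Kate (knight) says "At least one of us is a knave" - this is TRUE because Ivy is a knave.
- Wendy (knight) says "At least one of us is a knight" - this is TRUE because Kate, Wendy, and Olivia are knights.
- Ivy (knave) says "Olivia is a liar" - this is FALSE (a lie) because Olivia is a knight.
- Olivia (knight) says "Wendy is a knight" - this is TRUE because Wendy is a knight.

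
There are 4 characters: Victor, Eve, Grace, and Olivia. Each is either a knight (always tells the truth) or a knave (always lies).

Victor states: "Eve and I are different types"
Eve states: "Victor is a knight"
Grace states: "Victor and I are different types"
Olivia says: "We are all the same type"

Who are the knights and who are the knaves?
Victor is a knave.
Eve is a knave.
Grace is a knight.
Olivia is a knave.

Verification:
- Victor (knave) says "Eve and I are different types" - this is FALSE (a lie) because Victor is a knave and Eve is a knave.
- Eve (knave) says "Victor is a knight" - this is FALSE (a lie) because Victor is a knave.
- Grace (knight) says "Victor and I are different types" - this is TRUE because Grace is a knight and Victor is a knave.
- Olivia (knave) says "We are all the same type" - this is FALSE (a lie) because Grace is a knight and Victor, Eve, and Olivia are knaves.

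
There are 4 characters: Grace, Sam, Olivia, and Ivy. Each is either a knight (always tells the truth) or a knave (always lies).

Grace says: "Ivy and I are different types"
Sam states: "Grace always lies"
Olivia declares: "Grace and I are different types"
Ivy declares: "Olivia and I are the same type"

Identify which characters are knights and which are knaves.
Grace is a knave.
Sam is a knight.
Olivia is a knight.
Ivy is a knave.

Verification:
- Grace (knave) says "Ivy and I are different types" - this is FALSE (a lie) because Grace is a knave and Ivy is a knave.
- Sam (knight) says "Grace always lies" - this is TRUE because Grace is a knave.
- Olivia (knight) says "Grace and I are different types" - this is TRUE because Olivia is a knight and Grace is a knave.
- Ivy (knave) says "Olivia and I are the same type" - this is FALSE (a lie) because Ivy is a knave and Olivia is a knight.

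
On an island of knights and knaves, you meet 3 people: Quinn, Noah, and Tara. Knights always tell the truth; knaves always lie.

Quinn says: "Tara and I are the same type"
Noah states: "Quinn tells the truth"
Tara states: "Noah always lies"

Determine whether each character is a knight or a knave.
Quinn is a knave.
Noah is a knave.
Tara is a knight.

Verification:
- Quinn (knave) says "Tara and I are the same type" - this is FALSE (a lie) because Quinn is a knave and Tara is a knight.
- Noah (knave) says "Quinn tells the truth" - this is FALSE (a lie) because Quinn is a knave.
- Tara (knight) says "Noah always lies" - this is TRUE because Noah is a knave.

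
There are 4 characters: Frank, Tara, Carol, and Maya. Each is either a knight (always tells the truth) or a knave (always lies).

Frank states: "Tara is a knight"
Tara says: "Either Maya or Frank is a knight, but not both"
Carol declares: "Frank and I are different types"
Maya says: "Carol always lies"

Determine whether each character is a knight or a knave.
Frank is a knave.
Tara is a knave.
Carol is a knight.
Maya is a knave.

Verification:
- Frank (knave) says "Tara is a knight" - this is FALSE (a lie) because Tara is a knave.
- Tara (knave) says "Either Maya or Frank is a knight, but not both" - this is FALSE (a lie) because Maya is a knave and Frank is a knave.
- Carol (knight) says "Frank and I are different types" - this is TRUE because Carol is a knight and Frank is a knave.
- Maya (knave) says "Carol always lies" - this is FALSE (a lie) because Carol is a knight.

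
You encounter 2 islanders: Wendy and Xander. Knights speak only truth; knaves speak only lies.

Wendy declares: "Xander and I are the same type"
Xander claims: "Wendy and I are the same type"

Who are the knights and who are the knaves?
Wendy is a knight.
Xander is a knight.

Verification:
- Wendy (knight) says "Xander and I are the same type" - this is TRUE because Wendy is a knight and Xander is a knight.
- Xander (knight) says "Wendy and I are the same type" - this is TRUE because Xander is a knight and Wendy is a knight.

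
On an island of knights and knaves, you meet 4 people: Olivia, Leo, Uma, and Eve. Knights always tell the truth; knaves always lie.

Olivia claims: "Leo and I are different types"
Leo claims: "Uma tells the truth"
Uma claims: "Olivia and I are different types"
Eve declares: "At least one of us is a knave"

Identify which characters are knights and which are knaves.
Olivia is a knave.
Leo is a knave.
Uma is a knave.
Eve is a knight.

Verification:
- Olivia (knave) says "Leo and I are different types" - this is FALSE (a lie) because Olivia is a knave and Leo is a knave.
- Leo (knave) says "Uma tells the truth" - this is FALSE (a lie) because Uma is a knave.
- Uma (knave) says "Olivia and I are different types" - this is FALSE (a lie) because Uma is a knave and Olivia is a knave.
- Eve (knight) says "At least one of us is a knave" - this is TRUE because Olivia, Leo, and Uma are knaves.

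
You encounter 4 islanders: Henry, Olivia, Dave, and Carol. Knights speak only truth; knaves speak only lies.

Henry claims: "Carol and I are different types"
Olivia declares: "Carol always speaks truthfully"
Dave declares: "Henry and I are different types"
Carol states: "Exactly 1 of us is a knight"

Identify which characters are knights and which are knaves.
Henry is a knave.
Olivia is a knave.
Dave is a knave.
Carol is a knave.

Verification:
- Henry (knave) says "Carol and I are different types" - this is FALSE (a lie) because Henry is a knave and Carol is a knave.
- Olivia (knave) says "Carol always speaks truthfully" - this is FALSE (a lie) because Carol is a knave.
- Dave (knave) says "Henry and I are different types" - this is FALSE (a lie) because Dave is a knave and Henry is a knave.
- Carol (knave) says "Exactly 1 of us is a knight" - this is FALSE (a lie) because there are 0 knights.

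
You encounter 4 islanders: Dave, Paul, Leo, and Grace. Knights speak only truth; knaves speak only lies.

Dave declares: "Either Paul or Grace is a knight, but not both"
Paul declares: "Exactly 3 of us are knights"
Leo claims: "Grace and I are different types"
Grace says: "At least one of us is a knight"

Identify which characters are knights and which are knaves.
Dave is a knave.
Paul is a knave.
Leo is a knave.
Grace is a knave.

Verification:
- Dave (knave) says "Either Paul or Grace is a knight, but not both" - this is FALSE (a lie) because Paul is a knave and Grace is a knave.
- Paul (knave) says "Exactly 3 of us are knights" - this is FALSE (a lie) because there are 0 knights.
- Leo (knave) says "Grace and I are different types" - this is FALSE (a lie) because Leo is a knave and Grace is a knave.
- Grace (knave) says "At least one of us is a knight" - this is FALSE (a lie) because no one is a knight.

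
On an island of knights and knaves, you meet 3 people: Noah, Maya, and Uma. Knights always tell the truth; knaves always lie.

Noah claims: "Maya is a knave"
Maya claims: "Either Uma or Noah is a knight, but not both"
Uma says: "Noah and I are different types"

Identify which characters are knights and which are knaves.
Noah is a knave.
Maya is a knight.
Uma is a knight.

Verification:
- Noah (knave) says "Maya is a knave" - this is FALSE (a lie) because Maya is a knight.
- Maya (knight) says "Either Uma or Noah is a knight, but not both" - this is TRUE because Uma is a knight and Noah is a knave.
- Uma (knight) says "Noah and I are different types" - this is TRUE because Uma is a knight and Noah is a knave.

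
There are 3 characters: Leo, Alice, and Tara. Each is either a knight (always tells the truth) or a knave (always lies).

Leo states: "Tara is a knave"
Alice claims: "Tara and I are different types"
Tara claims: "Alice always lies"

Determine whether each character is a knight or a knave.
Leo is a knight.
Alice is a knight.
Tara is a knave.

Verification:
- Leo (knight) says "Tara is a knave" - this is TRUE because Tara is a knave.
- Alice (knight) says "Tara and I are different types" - this is TRUE because Alice is a knight and Tara is a knave.
- Tara (knave) says "Alice always lies" - this is FALSE (a lie) because Alice is a knight.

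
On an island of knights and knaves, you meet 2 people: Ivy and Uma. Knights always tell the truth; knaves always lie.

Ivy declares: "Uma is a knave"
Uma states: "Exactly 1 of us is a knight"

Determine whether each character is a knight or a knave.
Ivy is a knave.
Uma is a knight.

Verification:
- Ivy (knave) says "Uma is a knave" - this is FALSE (a lie) because Uma is a knight.
- Uma (knight) says "Exactly 1 of us is a knight" - this is TRUE because there are 1 knights.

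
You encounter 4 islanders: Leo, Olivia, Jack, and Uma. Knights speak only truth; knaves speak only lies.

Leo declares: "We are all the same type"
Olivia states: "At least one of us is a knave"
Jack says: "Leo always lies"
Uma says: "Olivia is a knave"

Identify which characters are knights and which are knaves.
Leo is a knave.
Olivia is a knight.
Jack is a knight.
Uma is a knave.

Verification:
- Leo (knave) says "We are all the same type" - this is FALSE (a lie) because Olivia and Jack are knights and Leo and Uma are knaves.
- Olivia (knight) says "At least one of us is a knave" - this is TRUE because Leo and Uma are knaves.
- Jack (knight) says "Leo always lies" - this is TRUE because Leo is a knave.
- Uma (knave) says "Olivia is a knave" - this is FALSE (a lie) because Olivia is a knight.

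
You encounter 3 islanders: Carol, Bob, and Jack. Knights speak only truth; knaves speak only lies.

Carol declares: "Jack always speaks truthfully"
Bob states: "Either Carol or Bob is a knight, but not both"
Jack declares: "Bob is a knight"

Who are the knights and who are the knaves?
Carol is a knave.
Bob is a knave.
Jack is a knave.

Verification:
- Carol (knave) says "Jack always speaks truthfully" - this is FALSE (a lie) because Jack is a knave.
- Bob (knave) says "Either Carol or Bob is a knight, but not both" - this is FALSE (a lie) because Carol is a knave and Bob is a knave.
- Jack (knave) says "Bob is a knight" - this is FALSE (a lie) because Bob is a knave.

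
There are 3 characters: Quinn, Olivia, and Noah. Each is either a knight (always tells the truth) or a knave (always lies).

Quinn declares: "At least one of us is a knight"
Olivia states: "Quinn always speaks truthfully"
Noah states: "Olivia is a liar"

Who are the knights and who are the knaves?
Quinn is a knight.
Olivia is a knight.
Noah is a knave.

Verification:
- Quinn (knight) says "At least one of us is a knight" - this is TRUE because Quinn and Olivia are knights.
- Olivia (knight) says "Quinn always speaks truthfully" - this is TRUE because Quinn is a knight.
- Noah (knave) says "Olivia is a liar" - this is FALSE (a lie) because Olivia is a knight.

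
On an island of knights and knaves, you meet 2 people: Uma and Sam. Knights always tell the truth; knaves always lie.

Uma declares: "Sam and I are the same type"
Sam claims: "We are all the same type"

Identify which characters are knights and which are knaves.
Uma is a knight.
Sam is a knight.

Verification:
- Uma (knight) says "Sam and I are the same type" - this is TRUE because Uma is a knight and Sam is a knight.
- Sam (knight) says "We are all the same type" - this is TRUE because Uma and Sam are knights.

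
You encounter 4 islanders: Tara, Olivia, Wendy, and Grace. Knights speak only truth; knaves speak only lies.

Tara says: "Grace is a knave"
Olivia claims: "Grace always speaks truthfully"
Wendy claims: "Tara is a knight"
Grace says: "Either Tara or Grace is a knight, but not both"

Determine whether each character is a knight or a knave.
Tara is a knave.
Olivia is a knight.
Wendy is a knave.
Grace is a knight.

Verification:
- Tara (knave) says "Grace is a knave" - this is FALSE (a lie) because Grace is a knight.
- Olivia (knight) says "Grace always speaks truthfully" - this is TRUE because Grace is a knight.
- Wendy (knave) says "Tara is a knight" - this is FALSE (a lie) because Tara is a knave.
- Grace (knight) says "Either Tara or Grace is a knight, but not both" - this is TRUE because Tara is a knave and Grace is a knight.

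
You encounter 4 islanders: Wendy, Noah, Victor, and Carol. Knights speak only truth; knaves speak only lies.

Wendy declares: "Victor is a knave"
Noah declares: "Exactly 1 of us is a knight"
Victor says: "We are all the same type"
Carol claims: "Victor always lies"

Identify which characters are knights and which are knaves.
Wendy is a knight.
Noah is a knave.
Victor is a knave.
Carol is a knight.

Verification:
- Wendy (knight) says "Victor is a knave" - this is TRUE because Victor is a knave.
- Noah (knave) says "Exactly 1 of us is a knight" - this is FALSE (a lie) because there are 2 knights.
- Victor (knave) says "We are all the same type" - this is FALSE (a lie) because Wendy and Carol are knights and Noah and Victor are knaves.
- Carol (knight) says "Victor always lies" - this is TRUE because Victor is a knave.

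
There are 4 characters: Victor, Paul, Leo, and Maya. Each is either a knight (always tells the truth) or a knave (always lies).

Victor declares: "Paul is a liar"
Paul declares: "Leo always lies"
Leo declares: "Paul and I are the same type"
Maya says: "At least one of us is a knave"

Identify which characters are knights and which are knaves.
Victor is a knave.
Paul is a knight.
Leo is a knave.
Maya is a knight.

Verification:
- Victor (knave) says "Paul is a liar" - this is FALSE (a lie) because Paul is a knight.
- Paul (knight) says "Leo always lies" - this is TRUE because Leo is a knave.
- Leo (knave) says "Paul and I are the same type" - this is FALSE (a lie) because Leo is a knave and Paul is a knight.
- Maya (knight) says "At least one of us is a knave" - this is TRUE because Victor and Leo are knaves.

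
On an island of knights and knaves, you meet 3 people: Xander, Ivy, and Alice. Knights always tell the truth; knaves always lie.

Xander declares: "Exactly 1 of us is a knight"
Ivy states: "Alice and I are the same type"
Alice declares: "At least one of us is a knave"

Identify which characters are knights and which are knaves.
Xander is a knave.
Ivy is a knight.
Alice is a knight.

Verification:
- Xander (knave) says "Exactly 1 of us is a knight" - this is FALSE (a lie) because there are 2 knights.
- Ivy (knight) says "Alice and I are the same type" - this is TRUE because Ivy is a knight and Alice is a knight.
- Alice (knight) says "At least one of us is a knave" - this is TRUE because Xander is a knave.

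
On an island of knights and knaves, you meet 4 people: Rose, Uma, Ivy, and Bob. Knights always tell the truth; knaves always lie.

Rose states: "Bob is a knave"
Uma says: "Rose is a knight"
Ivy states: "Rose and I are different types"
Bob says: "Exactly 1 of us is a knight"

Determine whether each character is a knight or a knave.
Rose is a knave.
Uma is a knave.
Ivy is a knave.
Bob is a knight.

Verification:
- Rose (knave) says "Bob is a knave" - this is FALSE (a lie) because Bob is a knight.
- Uma (knave) says "Rose is a knight" - this is FALSE (a lie) because Rose is a knave.
- Ivy (knave) says "Rose and I are different types" - this is FALSE (a lie) because Ivy is a knave and Rose is a knave.
- Bob (knight) says "Exactly 1 of us is a knight" - this is TRUE because there are 1 knights.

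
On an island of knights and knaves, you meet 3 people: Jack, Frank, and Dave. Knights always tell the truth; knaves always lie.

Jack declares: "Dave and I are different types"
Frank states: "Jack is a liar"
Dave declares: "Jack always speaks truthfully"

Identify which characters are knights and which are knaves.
Jack is a knave.
Frank is a knight.
Dave is a knave.

Verification:
- Jack (knave) says "Dave and I are different types" - this is FALSE (a lie) because Jack is a knave and Dave is a knave.
- Frank (knight) says "Jack is a liar" - this is TRUE because Jack is a knave.
- Dave (knave) says "Jack always speaks truthfully" - this is FALSE (a lie) because Jack is a knave.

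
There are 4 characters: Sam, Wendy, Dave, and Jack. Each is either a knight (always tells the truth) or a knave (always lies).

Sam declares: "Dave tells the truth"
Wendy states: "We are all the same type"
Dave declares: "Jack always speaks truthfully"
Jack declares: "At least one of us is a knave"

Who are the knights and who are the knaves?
Sam is a knight.
Wendy is a knave.
Dave is a knight.
Jack is a knight.

Verification:
- Sam (knight) says "Dave tells the truth" - this is TRUE because Dave is a knight.
- Wendy (knave) says "We are all the same type" - this is FALSE (a lie) because Sam, Dave, and Jack are knights and Wendy is a knave.
- Dave (knight) says "Jack always speaks truthfully" - this is TRUE because Jack is a knight.
- Jack (knight) says "At least one of us is a knave" - this is TRUE because Wendy is a knave.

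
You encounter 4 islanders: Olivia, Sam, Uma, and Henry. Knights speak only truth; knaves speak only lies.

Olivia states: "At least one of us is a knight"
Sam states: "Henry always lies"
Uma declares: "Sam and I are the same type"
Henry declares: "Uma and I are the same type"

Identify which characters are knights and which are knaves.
Olivia is a knight.
Sam is a knight.
Uma is a knight.
Henry is a knave.

Verification:
- Olivia (knight) says "At least one of us is a knight" - this is TRUE because Olivia, Sam, and Uma are knights.
- Sam (knight) says "Henry always lies" - this is TRUE because Henry is a knave.
- Uma (knight) says "Sam and I are the same type" - this is TRUE because Uma is a knight and Sam is a knight.
- Henry (knave) says "Uma and I are the same type" - this is FALSE (a lie) because Henry is a knave and Uma is a knight.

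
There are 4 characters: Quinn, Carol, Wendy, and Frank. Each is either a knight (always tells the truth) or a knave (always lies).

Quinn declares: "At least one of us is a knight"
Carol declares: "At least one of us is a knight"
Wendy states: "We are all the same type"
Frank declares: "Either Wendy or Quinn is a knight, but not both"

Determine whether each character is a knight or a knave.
Quinn is a knight.
Carol is a knight.
Wendy is a knave.
Frank is a knight.

Verification:
- Quinn (knight) says "At least one of us is a knight" - this is TRUE because Quinn, Carol, and Frank are knights.
- Carol (knight) says "At least one of us is a knight" - this is TRUE because Quinn, Carol, and Frank are knights.
- Wendy (knave) says "We are all the same type" - this is FALSE (a lie) because Quinn, Carol, and Frank are knights and Wendy is a knave.
- Frank (knight) says "Either Wendy or Quinn is a knight, but not both" - this is TRUE because Wendy is a knave and Quinn is a knight.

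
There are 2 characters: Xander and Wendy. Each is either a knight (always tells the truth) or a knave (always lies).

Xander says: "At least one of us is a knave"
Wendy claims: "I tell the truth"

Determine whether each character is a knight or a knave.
Xander is a knight.
Wendy is a knave.

Verification:
- Xander (knight) says "At least one of us is a knave" - this is TRUE because Wendy is a knave.
- Wendy (knave) says "I tell the truth" - this is FALSE (a lie) because Wendy is a knave.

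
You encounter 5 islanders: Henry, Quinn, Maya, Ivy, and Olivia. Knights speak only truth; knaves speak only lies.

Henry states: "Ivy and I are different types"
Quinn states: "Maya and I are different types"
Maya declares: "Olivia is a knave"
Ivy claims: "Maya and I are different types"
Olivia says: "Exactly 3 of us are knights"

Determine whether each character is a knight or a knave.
Henry is a knight.
Quinn is a knight.
Maya is a knave.
Ivy is a knave.
Olivia is a knight.

Verification:
- Henry (knight) says "Ivy and I are different types" - this is TRUE because Henry is a knight and Ivy is a knave.
- Quinn (knight) says "Maya and I are different types" - this is TRUE because Quinn is a knight and Maya is a knave.
- Maya (knave) says "Olivia is a knave" - this is FALSE (a lie) because Olivia is a knight.
- Ivy (knave) says "Maya and I are different types" - this is FALSE (a lie) because Ivy is a knave and Maya is a knave.
- Olivia (knight) says "Exactly 3 of us are knights" - this is TRUE because there are 3 knights.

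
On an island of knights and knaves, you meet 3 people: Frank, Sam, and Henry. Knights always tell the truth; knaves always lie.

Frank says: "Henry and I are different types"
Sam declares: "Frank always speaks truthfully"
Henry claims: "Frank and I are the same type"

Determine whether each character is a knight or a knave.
Frank is a knight.
Sam is a knight.
Henry is a knave.

Verification:
- Frank (knight) says "Henry and I are different types" - this is TRUE because Frank is a knight and Henry is a knave.
- Sam (knight) says "Frank always speaks truthfully" - this is TRUE because Frank is a knight.
- Henry (knave) says "Frank and I are the same type" - this is FALSE (a lie) because Henry is a knave and Frank is a knight.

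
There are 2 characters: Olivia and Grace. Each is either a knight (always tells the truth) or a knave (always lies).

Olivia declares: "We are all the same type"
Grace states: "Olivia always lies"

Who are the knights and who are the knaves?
Olivia is a knave.
Grace is a knight.

Verification:
- Olivia (knave) says "We are all the same type" - this is FALSE (a lie) because Grace is a knight and Olivia is a knave.
- Grace (knight) says "Olivia always lies" - this is TRUE because Olivia is a knave.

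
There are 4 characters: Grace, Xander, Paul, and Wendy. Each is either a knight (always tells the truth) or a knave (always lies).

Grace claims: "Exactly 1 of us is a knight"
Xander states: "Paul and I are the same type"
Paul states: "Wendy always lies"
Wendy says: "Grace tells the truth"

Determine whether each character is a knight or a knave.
Grace is a knave.
Xander is a knight.
Paul is a knight.
Wendy is a knave.

Verification:
- Grace (knave) says "Exactly 1 of us is a knight" - this is FALSE (a lie) because there are 2 knights.
- Xander (knight) says "Paul and I are the same type" - this is TRUE because Xander is a knight and Paul is a knight.
- Paul (knight) says "Wendy always lies" - this is TRUE because Wendy is a knave.
- Wendy (knave) says "Grace tells the truth" - this is FALSE (a lie) because Grace is a knave.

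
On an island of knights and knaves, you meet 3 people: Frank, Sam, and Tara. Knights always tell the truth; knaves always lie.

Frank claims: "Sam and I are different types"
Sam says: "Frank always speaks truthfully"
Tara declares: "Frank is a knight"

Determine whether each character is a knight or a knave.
Frank is a knave.
Sam is a knave.
Tara is a knave.

Verification:
- Frank (knave) says "Sam and I are different types" - this is FALSE (a lie) because Frank is a knave and Sam is a knave.
- Sam (knave) says "Frank always speaks truthfully" - this is FALSE (a lie) because Frank is a knave.
- Tara (knave) says "Frank is a knight" - this is FALSE (a lie) because Frank is a knave.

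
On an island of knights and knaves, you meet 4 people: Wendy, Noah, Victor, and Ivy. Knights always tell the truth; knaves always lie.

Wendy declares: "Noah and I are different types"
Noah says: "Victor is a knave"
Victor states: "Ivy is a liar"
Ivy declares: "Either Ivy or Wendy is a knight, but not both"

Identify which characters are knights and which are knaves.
Wendy is a knave.
Noah is a knave.
Victor is a knight.
Ivy is a knave.

Verification:
- Wendy (knave) says "Noah and I are different types" - this is FALSE (a lie) because Wendy is a knave and Noah is a knave.
- Noah (knave) says "Victor is a knave" - this is FALSE (a lie) because Victor is a knight.
- Victor (knight) says "Ivy is a liar" - this is TRUE because Ivy is a knave.
- Ivy (knave) says "Either Ivy or Wendy is a knight, but not both" - this is FALSE (a lie) because Ivy is a knave and Wendy is a knave.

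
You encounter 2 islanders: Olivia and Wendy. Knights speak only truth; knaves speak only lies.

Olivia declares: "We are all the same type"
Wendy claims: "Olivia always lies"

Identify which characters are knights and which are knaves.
Olivia is a knave.
Wendy is a knight.

Verification:
- Olivia (knave) says "We are all the same type" - this is FALSE (a lie) because Wendy is a knight and Olivia is a knave.
- Wendy (knight) says "Olivia always lies" - this is TRUE because Olivia is a knave.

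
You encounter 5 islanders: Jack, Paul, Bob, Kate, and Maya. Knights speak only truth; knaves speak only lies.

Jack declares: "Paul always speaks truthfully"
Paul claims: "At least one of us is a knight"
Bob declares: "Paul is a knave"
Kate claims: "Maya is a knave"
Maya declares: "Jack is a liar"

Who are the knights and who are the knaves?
Jack is a knight.
Paul is a knight.
Bob is a knave.
Kate is a knight.
Maya is a knave.

Verification:
- Jack (knight) says "Paul always speaks truthfully" - this is TRUE because Paul is a knight.
- Paul (knight) says "At least one of us is a knight" - this is TRUE because Jack, Paul, and Kate are knights.
- Bob (knave) says "Paul is a knave" - this is FALSE (a lie) because Paul is a knight.
- Kate (knight) says "Maya is a knave" - this is TRUE because Maya is a knave.
- Maya (knave) says "Jack is a liar" - this is FALSE (a lie) because Jack is a knight.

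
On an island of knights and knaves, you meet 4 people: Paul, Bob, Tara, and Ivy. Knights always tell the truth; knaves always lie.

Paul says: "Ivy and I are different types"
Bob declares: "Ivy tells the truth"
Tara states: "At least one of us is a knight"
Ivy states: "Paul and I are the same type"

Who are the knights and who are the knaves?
Paul is a knight.
Bob is a knave.
Tara is a knight.
Ivy is a knave.

Verification:
- Paul (knight) says "Ivy and I are different types" - this is TRUE because Paul is a knight and Ivy is a knave.
- Bob (knave) says "Ivy tells the truth" - this is FALSE (a lie) because Ivy is a knave.
- Tara (knight) says "At least one of us is a knight" - this is TRUE because Paul and Tara are knights.
- Ivy (knave) says "Paul and I are the same type" - this is FALSE (a lie) because Ivy is a knave and Paul is a knight.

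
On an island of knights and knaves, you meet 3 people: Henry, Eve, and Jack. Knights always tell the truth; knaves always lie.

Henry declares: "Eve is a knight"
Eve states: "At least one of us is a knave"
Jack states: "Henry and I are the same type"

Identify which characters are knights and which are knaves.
Henry is a knight.
Eve is a knight.
Jack is a knave.

Verification:
- Henry (knight) says "Eve is a knight" - this is TRUE because Eve is a knight.
- Eve (knight) says "At least one of us is a knave" - this is TRUE because Jack is a knave.
- Jack (knave) says "Henry and I are the same type" - this is FALSE (a lie) because Jack is a knave and Henry is a knight.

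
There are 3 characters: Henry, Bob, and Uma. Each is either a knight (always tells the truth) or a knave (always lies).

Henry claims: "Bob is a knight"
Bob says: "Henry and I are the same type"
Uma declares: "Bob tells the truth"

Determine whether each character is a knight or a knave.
Henry is a knight.
Bob is a knight.
Uma is a knight.

Verification:
- Henry (knight) says "Bob is a knight" - this is TRUE because Bob is a knight.
- Bob (knight) says "Henry and I are the same type" - this is TRUE because Bob is a knight and Henry is a knight.
- Uma (knight) says "Bob tells the truth" - this is TRUE because Bob is a knight.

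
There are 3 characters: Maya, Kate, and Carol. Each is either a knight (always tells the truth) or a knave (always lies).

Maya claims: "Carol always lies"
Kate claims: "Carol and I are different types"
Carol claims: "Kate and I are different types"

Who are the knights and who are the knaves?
Maya is a knight.
Kate is a knave.
Carol is a knave.

Verification:
- Maya (knight) says "Carol always lies" - this is TRUE because Carol is a knave.
- Kate (knave) says "Carol and I are different types" - this is FALSE (a lie) because Kate is a knave and Carol is a knave.
- Carol (knave) says "Kate and I are different types" - this is FALSE (a lie) because Carol is a knave and Kate is a knave.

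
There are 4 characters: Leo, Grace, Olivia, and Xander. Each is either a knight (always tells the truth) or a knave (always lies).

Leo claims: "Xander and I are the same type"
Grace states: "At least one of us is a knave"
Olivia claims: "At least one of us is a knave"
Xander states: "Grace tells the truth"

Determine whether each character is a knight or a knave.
Leo is a knave.
Grace is a knight.
Olivia is a knight.
Xander is a knight.

Verification:
- Leo (knave) says "Xander and I are the same type" - this is FALSE (a lie) because Leo is a knave and Xander is a knight.
- Grace (knight) says "At least one of us is a knave" - this is TRUE because Leo is a knave.
- Olivia (knight) says "At least one of us is a knave" - this is TRUE because Leo is a knave.
- Xander (knight) says "Grace tells the truth" - this is TRUE because Grace is a knight.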